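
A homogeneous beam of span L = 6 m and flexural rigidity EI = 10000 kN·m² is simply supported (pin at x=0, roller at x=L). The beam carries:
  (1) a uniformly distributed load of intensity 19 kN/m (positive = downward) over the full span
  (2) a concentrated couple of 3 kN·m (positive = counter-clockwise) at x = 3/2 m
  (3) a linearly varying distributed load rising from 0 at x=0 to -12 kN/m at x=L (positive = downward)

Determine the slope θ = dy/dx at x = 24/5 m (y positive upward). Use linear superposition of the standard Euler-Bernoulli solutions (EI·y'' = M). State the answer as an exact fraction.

Load 1 — uniform load w=19 kN/m over full span:
  θ_1 = -w(L³-6Lx²+4x³)/(24EI) = -19·(6³-6·6·(24/5)²+4·(24/5)³)/(24·10000) = 16929/1250000 rad
Load 2 — applied couple M₀=3 kN·m at a=3/2 m (b=L-a=9/2):
  θ_2 = (M₀x²/(2L)-M₀(x-a)+C₁)/EI  [x>a] with C₁=M₀(3b²-L²)/(6L)=33/16 = (3·(24/5)²/(2·6)-3·((24/5)-(3/2))+(33/16))/10000 = -831/4000000 rad
Load 3 — triangular load w₀=-12 kN/m (0→w₀ over full span):
  θ_3 = -w₀(7L⁴-30L²x²+15x⁴)/(360LEI) = -(-12)·(7·6⁴-30·6²·(24/5)²+15·(24/5)⁴)/(360·6·10000) = -6813/1562500 rad
Superposition: θ = Σ θ_i = 897513/100000000 rad ≈ 0.008975 rad

θ(24/5) = 897513/100000000 rad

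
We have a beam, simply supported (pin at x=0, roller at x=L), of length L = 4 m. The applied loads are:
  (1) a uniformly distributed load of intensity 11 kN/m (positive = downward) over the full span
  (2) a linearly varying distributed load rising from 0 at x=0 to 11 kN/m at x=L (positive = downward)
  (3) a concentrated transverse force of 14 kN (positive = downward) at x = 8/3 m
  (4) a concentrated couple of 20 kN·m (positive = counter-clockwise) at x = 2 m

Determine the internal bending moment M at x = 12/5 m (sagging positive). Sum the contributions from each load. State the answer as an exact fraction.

M(12/5) = 4448/125 kN·m

Load 1 — uniform load w=11 kN/m over full span:
  M_1 = wx(L-x)/2 = 11·(12/5)·(4-(12/5))/2 = 528/25 kN·m
Load 2 — triangular load w₀=11 kN/m (0→w₀ over full span):
  M_2 = w₀Lx/6 - w₀x³/(6L) = 11·4·(12/5)/6 - 11·(12/5)³/(6·4) = 1408/125 kN·m
Load 3 — point force P=14 kN at a=8/3 m (b=L-a=4/3):
  M_3 = Pbx/L  [x≤a] = 14·(4/3)·(12/5)/4 = 56/5 kN·m
Load 4 — applied couple M₀=20 kN·m at a=2 m (b=L-a=2):
  M_4 = M₀x/L - M₀  [x>a] = 20·(12/5)/4 - 20 = -8 kN·m
Superposition: M = Σ M_i = 4448/125 kN·m ≈ 35.584000 kN·m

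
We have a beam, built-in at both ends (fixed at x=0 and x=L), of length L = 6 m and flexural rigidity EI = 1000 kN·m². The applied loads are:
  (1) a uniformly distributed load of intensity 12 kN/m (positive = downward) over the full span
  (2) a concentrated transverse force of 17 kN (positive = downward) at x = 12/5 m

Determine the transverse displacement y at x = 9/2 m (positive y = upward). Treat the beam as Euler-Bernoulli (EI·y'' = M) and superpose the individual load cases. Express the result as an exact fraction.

y(9/2) = -4869/160000 m

Load 1 — uniform load w=12 kN/m over full span:
  y_1 = -wx²(L-x)²/(24EI) = -12·(9/2)²·(6-(9/2))²/(24·1000) = -729/32000 m
Load 2 — point force P=17 kN at a=12/5 m (b=L-a=18/5):
  y_2 = -Pa²(L-x)²(3bL-(3b+a)(L-x))/(6L³EI)  [x>a] = -17·(12/5)²·(6-(9/2))²·(3·(18/5)·6-(3·(18/5)+(12/5))·(6-(9/2)))/(6·6³·1000) = -153/20000 m
Superposition: y = Σ y_i = -4869/160000 m ≈ -0.030431 m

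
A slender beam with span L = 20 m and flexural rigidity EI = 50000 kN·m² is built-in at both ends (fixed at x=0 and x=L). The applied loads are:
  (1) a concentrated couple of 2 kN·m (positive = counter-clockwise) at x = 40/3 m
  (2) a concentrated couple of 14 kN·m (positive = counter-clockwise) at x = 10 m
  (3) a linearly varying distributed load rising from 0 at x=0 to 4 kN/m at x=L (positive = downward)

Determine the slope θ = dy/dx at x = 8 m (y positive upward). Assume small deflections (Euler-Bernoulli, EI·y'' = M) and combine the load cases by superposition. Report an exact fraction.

θ(8) = -271/187500 rad

Load 1 — applied couple M₀=2 kN·m at a=40/3 m (b=L-a=20/3):
  θ_1 = (R_Ax²/2 - M_Ax)/EI  [x≤a] with R_A=2/15, M_A=2/3 = ((2/15)·8²/2 - (2/3)·8)/50000 = -1/46875 rad
Load 2 — applied couple M₀=14 kN·m at a=10 m (b=L-a=10):
  θ_2 = (R_Ax²/2 - M_Ax)/EI  [x≤a] with R_A=21/20, M_A=7/2 = ((21/20)·8²/2 - (7/2)·8)/50000 = 7/62500 rad
Load 3 — triangular load w₀=4 kN/m (0→w₀ over full span):
  θ_3 = -w₀(2x(L-x)(L-2x)(x+2L)+x²(L-x)²)/(120LEI) = -4·(2·8·(20-8)·(20-2·8)·(8+2·20)+8²·(20-8)²)/(120·20·50000) = -24/15625 rad
Superposition: θ = Σ θ_i = -271/187500 rad ≈ -0.001445 rad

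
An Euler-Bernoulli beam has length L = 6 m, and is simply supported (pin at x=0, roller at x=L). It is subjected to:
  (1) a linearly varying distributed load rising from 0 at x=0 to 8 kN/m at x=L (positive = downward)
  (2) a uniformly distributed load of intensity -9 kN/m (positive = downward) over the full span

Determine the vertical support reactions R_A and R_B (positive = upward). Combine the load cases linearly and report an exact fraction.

Load 1 — triangular load w₀=8 kN/m (0→w₀ over full span):
  R_A = w₀L/6 = 8·6/6 = 8 kN
  R_B = w₀L/3 = 8·6/3 = 16 kN
Load 2 — uniform load w=-9 kN/m over full span:
  R_A = wL/2 = (-9)·6/2 = -27 kN
  R_B = wL/2 = (-9)·6/2 = -27 kN
Superposition: R_A = -19 kN, R_B = -11 kN

R_A = -19 kN, R_B = -11 kN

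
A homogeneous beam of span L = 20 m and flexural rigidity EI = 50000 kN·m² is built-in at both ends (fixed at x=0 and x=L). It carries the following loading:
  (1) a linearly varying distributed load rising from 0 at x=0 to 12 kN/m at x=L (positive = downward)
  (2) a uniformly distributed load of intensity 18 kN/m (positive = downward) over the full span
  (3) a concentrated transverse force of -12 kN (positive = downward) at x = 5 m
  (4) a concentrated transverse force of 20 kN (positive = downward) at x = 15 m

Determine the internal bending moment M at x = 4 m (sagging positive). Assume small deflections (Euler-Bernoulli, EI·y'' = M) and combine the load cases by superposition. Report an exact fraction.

M(4) = -297/5 kN·m

Load 1 — triangular load w₀=12 kN/m (0→w₀ over full span):
  M_1 = 3w₀Lx/20 - w₀L²/30 - w₀x³/(6L) = 3·12·20·4/20 - 12·20²/30 - 12·4³/(6·20) = -112/5 kN·m
Load 2 — uniform load w=18 kN/m over full span:
  M_2 = wLx/2 - wL²/12 - wx²/2 = 18·20·4/2 - 18·20²/12 - 18·4²/2 = -24 kN·m
Load 3 — point force P=-12 kN at a=5 m (b=L-a=15):
  M_3 = Pb²(3a+b)x/L³ - Pab²/L²  [x≤a] = (-12)·15²·(3·5+15)·4/20³ - (-12)·5·15²/20² = -27/4 kN·m
Load 4 — point force P=20 kN at a=15 m (b=L-a=5):
  M_4 = Pb²(3a+b)x/L³ - Pab²/L²  [x≤a] = 20·5²·(3·15+5)·4/20³ - 20·15·5²/20² = -25/4 kN·m
Superposition: M = Σ M_i = -297/5 kN·m ≈ -59.400000 kN·m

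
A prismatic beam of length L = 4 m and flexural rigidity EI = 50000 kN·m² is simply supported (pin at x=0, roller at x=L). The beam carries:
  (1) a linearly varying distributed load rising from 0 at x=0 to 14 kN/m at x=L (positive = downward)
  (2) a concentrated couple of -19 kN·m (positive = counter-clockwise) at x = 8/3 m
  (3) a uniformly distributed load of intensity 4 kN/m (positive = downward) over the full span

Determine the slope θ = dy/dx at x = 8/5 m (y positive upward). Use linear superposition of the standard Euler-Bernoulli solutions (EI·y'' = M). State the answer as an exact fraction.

Load 1 — triangular load w₀=14 kN/m (0→w₀ over full span):
  θ_1 = -w₀(7L⁴-30L²x²+15x⁴)/(360LEI) = -14·(7·4⁴-30·4²·(8/5)²+15·(8/5)⁴)/(360·4·50000) = -2261/17578125 rad
Load 2 — applied couple M₀=-19 kN·m at a=8/3 m (b=L-a=4/3):
  θ_2 = (M₀x²/(2L)+C₁)/EI  [x≤a] with C₁=M₀(3b²-L²)/(6L)=76/9 = ((-19)·(8/5)²/(2·4)+(76/9))/50000 = 133/2812500 rad
Load 3 — uniform load w=4 kN/m over full span:
  θ_3 = -w(L³-6Lx²+4x³)/(24EI) = -4·(4³-6·4·(8/5)²+4·(8/5)³)/(24·50000) = -74/1171875 rad
Superposition: θ = Σ θ_i = -10159/70312500 rad ≈ -0.000144 rad

θ(8/5) = -10159/70312500 rad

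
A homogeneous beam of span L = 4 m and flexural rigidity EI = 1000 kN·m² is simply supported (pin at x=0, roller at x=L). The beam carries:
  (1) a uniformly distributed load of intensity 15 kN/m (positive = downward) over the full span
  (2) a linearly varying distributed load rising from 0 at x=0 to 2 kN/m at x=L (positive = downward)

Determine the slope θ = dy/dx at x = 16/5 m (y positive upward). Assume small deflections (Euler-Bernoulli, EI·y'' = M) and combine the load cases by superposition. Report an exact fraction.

Load 1 — uniform load w=15 kN/m over full span:
  θ_1 = -w(L³-6Lx²+4x³)/(24EI) = -15·(4³-6·4·(16/5)²+4·(16/5)³)/(24·1000) = 99/3125 rad
Load 2 — triangular load w₀=2 kN/m (0→w₀ over full span):
  θ_2 = -w₀(7L⁴-30L²x²+15x⁴)/(360LEI) = -2·(7·4⁴-30·4²·(16/5)²+15·(16/5)⁴)/(360·4·1000) = 1514/703125 rad
Superposition: θ = Σ θ_i = 23789/703125 rad ≈ 0.033833 rad

θ(16/5) = 23789/703125 rad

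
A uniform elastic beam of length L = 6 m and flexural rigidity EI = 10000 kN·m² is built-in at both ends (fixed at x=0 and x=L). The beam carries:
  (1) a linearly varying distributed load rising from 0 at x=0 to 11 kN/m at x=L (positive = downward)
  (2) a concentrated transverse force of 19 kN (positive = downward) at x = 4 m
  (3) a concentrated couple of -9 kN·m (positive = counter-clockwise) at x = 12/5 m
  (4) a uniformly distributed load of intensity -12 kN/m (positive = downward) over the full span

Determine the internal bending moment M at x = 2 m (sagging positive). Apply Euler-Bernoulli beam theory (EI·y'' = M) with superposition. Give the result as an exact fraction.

Load 1 — triangular load w₀=11 kN/m (0→w₀ over full span):
  M_1 = 3w₀Lx/20 - w₀L²/30 - w₀x³/(6L) = 3·11·6·2/20 - 11·6²/30 - 11·2³/(6·6) = 187/45 kN·m
Load 2 — point force P=19 kN at a=4 m (b=L-a=2):
  M_2 = Pb²(3a+b)x/L³ - Pab²/L²  [x≤a] = 19·2²·(3·4+2)·2/6³ - 19·4·2²/6² = 38/27 kN·m
Load 3 — applied couple M₀=-9 kN·m at a=12/5 m (b=L-a=18/5):
  M_3 = R_Ax - M_A  [x≤a] with R_A=-54/25, M_A=-27/25 = (-54/25)·2 - (-27/25) = -81/25 kN·m
Load 4 — uniform load w=-12 kN/m over full span:
  M_4 = wLx/2 - wL²/12 - wx²/2 = (-12)·6·2/2 - (-12)·6²/12 - (-12)·2²/2 = -12 kN·m
Superposition: M = Σ M_i = -6532/675 kN·m ≈ -9.677037 kN·m

M(2) = -6532/675 kN·m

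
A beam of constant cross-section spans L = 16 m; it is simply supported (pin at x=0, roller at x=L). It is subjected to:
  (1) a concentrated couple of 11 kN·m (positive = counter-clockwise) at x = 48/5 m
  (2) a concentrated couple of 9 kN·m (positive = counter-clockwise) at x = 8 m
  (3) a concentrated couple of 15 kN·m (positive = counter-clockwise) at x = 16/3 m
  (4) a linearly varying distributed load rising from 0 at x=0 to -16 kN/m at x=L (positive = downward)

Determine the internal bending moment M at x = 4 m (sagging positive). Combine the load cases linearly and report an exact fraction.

Load 1 — applied couple M₀=11 kN·m at a=48/5 m (b=L-a=32/5):
  M_1 = M₀x/L  [x≤a] = 11·4/16 = 11/4 kN·m
Load 2 — applied couple M₀=9 kN·m at a=8 m (b=L-a=8):
  M_2 = M₀x/L  [x≤a] = 9·4/16 = 9/4 kN·m
Load 3 — applied couple M₀=15 kN·m at a=16/3 m (b=L-a=32/3):
  M_3 = M₀x/L  [x≤a] = 15·4/16 = 15/4 kN·m
Load 4 — triangular load w₀=-16 kN/m (0→w₀ over full span):
  M_4 = w₀Lx/6 - w₀x³/(6L) = (-16)·16·4/6 - (-16)·4³/(6·16) = -160 kN·m
Superposition: M = Σ M_i = -605/4 kN·m ≈ -151.250000 kN·m

M(4) = -605/4 kN·m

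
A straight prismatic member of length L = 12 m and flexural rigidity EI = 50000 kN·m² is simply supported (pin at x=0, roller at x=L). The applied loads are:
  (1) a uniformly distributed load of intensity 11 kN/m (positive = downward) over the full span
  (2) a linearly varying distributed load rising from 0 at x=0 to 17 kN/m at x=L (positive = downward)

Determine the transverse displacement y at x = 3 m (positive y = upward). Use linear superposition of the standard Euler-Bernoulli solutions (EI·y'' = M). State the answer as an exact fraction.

y(3) = -117747/1600000 m

Load 1 — uniform load w=11 kN/m over full span:
  y_1 = -wx(L³-2Lx²+x³)/(24EI) = -11·3·(12³-2·12·3²+3³)/(24·50000) = -16929/400000 m
Load 2 — triangular load w₀=17 kN/m (0→w₀ over full span):
  y_2 = -w₀x(7L⁴-10L²x²+3x⁴)/(360LEI) = -17·3·(7·12⁴-10·12²·3²+3·3⁴)/(360·12·50000) = -50031/1600000 m
Superposition: y = Σ y_i = -117747/1600000 m ≈ -0.073592 m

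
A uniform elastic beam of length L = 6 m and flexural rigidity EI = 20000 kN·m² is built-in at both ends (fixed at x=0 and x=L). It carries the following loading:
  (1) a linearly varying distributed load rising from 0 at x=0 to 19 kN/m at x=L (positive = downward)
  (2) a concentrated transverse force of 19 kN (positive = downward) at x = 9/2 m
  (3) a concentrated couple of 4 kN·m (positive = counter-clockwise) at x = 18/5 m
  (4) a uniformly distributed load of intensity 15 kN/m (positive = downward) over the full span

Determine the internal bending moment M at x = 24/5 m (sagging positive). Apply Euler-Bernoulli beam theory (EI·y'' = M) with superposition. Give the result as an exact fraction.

Load 1 — triangular load w₀=19 kN/m (0→w₀ over full span):
  M_1 = 3w₀Lx/20 - w₀L²/30 - w₀x³/(6L) = 3·19·6·(24/5)/20 - 19·6²/30 - 19·(24/5)³/(6·6) = 114/125 kN·m
Load 2 — point force P=19 kN at a=9/2 m (b=L-a=3/2):
  M_2 = Pa²(a+3b)(L-x)/L³ - Pa²b/L²  [x>a] = 19·(9/2)²·((9/2)+3·(3/2))·(6-(24/5))/6³ - 19·(9/2)²·(3/2)/6² = 513/160 kN·m
Load 3 — applied couple M₀=4 kN·m at a=18/5 m (b=L-a=12/5):
  M_3 = R_Ax - M_A - M₀  [x>a] with R_A=24/25, M_A=32/25 = (24/25)·(24/5) - (32/25) - 4 = -84/125 kN·m
Load 4 — uniform load w=15 kN/m over full span:
  M_4 = wLx/2 - wL²/12 - wx²/2 = 15·6·(24/5)/2 - 15·6²/12 - 15·(24/5)²/2 = -9/5 kN·m
Superposition: M = Σ M_i = 1317/800 kN·m ≈ 1.646250 kN·m

M(24/5) = 1317/800 kN·m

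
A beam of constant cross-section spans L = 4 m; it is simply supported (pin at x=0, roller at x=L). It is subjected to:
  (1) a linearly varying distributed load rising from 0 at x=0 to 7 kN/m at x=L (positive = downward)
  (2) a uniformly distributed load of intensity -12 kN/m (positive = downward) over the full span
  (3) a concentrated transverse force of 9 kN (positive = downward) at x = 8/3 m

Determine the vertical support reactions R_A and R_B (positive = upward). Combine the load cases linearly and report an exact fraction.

R_A = -49/3 kN, R_B = -26/3 kN

Load 1 — triangular load w₀=7 kN/m (0→w₀ over full span):
  R_A = w₀L/6 = 7·4/6 = 14/3 kN
  R_B = w₀L/3 = 7·4/3 = 28/3 kN
Load 2 — uniform load w=-12 kN/m over full span:
  R_A = wL/2 = (-12)·4/2 = -24 kN
  R_B = wL/2 = (-12)·4/2 = -24 kN
Load 3 — point force P=9 kN at a=8/3 m (b=L-a=4/3):
  R_A = Pb/L = 9·(4/3)/4 = 3 kN
  R_B = Pa/L = 9·(8/3)/4 = 6 kN
Superposition: R_A = -49/3 kN, R_B = -26/3 kN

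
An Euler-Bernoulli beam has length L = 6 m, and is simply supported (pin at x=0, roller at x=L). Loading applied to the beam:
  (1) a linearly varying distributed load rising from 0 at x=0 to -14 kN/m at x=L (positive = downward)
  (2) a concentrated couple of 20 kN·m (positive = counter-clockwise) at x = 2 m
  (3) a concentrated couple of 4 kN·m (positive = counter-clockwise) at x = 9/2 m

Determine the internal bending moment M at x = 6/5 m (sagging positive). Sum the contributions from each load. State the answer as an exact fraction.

M(6/5) = -1416/125 kN·m

Load 1 — triangular load w₀=-14 kN/m (0→w₀ over full span):
  M_1 = w₀Lx/6 - w₀x³/(6L) = (-14)·6·(6/5)/6 - (-14)·(6/5)³/(6·6) = -2016/125 kN·m
Load 2 — applied couple M₀=20 kN·m at a=2 m (b=L-a=4):
  M_2 = M₀x/L  [x≤a] = 20·(6/5)/6 = 4 kN·m
Load 3 — applied couple M₀=4 kN·m at a=9/2 m (b=L-a=3/2):
  M_3 = M₀x/L  [x≤a] = 4·(6/5)/6 = 4/5 kN·m
Superposition: M = Σ M_i = -1416/125 kN·m ≈ -11.328000 kN·m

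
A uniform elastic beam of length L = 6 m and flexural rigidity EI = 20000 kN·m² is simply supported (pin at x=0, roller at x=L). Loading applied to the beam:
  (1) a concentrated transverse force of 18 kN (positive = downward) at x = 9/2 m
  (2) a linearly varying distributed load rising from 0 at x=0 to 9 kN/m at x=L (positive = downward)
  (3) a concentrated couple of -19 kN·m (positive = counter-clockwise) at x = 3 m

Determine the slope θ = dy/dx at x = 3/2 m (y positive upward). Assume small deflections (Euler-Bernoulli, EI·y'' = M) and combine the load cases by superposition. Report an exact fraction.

Load 1 — point force P=18 kN at a=9/2 m (b=L-a=3/2):
  θ_1 = -Pb(L²-b²-3x²)/(6LEI)  [x≤a] = -18·(3/2)·(6²-(3/2)²-3·(3/2)²)/(6·6·20000) = -81/80000 rad
Load 2 — triangular load w₀=9 kN/m (0→w₀ over full span):
  θ_2 = -w₀(7L⁴-30L²x²+15x⁴)/(360LEI) = -9·(7·6⁴-30·6²·(3/2)²+15·(3/2)⁴)/(360·6·20000) = -35829/25600000 rad
Load 3 — applied couple M₀=-19 kN·m at a=3 m (b=L-a=3):
  θ_3 = (M₀x²/(2L)+C₁)/EI  [x≤a] with C₁=M₀(3b²-L²)/(6L)=19/4 = ((-19)·(3/2)²/(2·6)+(19/4))/20000 = 19/320000 rad
Superposition: θ = Σ θ_i = -60229/25600000 rad ≈ -0.002353 rad

θ(3/2) = -60229/25600000 rad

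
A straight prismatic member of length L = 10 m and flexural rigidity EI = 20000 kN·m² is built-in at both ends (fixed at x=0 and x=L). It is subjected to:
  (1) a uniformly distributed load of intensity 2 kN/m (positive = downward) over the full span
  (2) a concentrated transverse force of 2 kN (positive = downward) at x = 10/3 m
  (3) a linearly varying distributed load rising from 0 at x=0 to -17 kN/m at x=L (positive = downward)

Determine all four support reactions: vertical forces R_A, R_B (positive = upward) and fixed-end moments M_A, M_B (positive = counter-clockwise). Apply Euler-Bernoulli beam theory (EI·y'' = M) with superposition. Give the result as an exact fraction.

Load 1 — uniform load w=2 kN/m over full span:
  R_A = wL/2 = 2·10/2 = 10 kN
  M_A = wL²/12 = 2·10²/12 = 50/3 kN·m
  R_B = wL/2 = 2·10/2 = 10 kN
  M_B = -wL²/12 = -2·10²/12 = -50/3 kN·m
Load 2 — point force P=2 kN at a=10/3 m (b=L-a=20/3):
  R_A = Pb²(3a+b)/L³ = 2·(20/3)²·(3·(10/3)+(20/3))/10³ = 40/27 kN
  M_A = Pab²/L² = 2·(10/3)·(20/3)²/10² = 80/27 kN·m
  R_B = Pa²(a+3b)/L³ = 2·(10/3)²·((10/3)+3·(20/3))/10³ = 14/27 kN
  M_B = -Pa²b/L² = -2·(10/3)²·(20/3)/10² = -40/27 kN·m
Load 3 — triangular load w₀=-17 kN/m (0→w₀ over full span):
  R_A = 3w₀L/20 = 3·(-17)·10/20 = -51/2 kN
  M_A = w₀L²/30 = (-17)·10²/30 = -170/3 kN·m
  R_B = 7w₀L/20 = 7·(-17)·10/20 = -119/2 kN
  M_B = -w₀L²/20 = -(-17)·10²/20 = 85 kN·m
Superposition: R_A = -757/54 kN, M_A = -1000/27 kN·m, R_B = -2645/54 kN, M_B = 1805/27 kN·m

R_A = -757/54 kN, M_A = -1000/27 kN·m, R_B = -2645/54 kN, M_B = 1805/27 kN·m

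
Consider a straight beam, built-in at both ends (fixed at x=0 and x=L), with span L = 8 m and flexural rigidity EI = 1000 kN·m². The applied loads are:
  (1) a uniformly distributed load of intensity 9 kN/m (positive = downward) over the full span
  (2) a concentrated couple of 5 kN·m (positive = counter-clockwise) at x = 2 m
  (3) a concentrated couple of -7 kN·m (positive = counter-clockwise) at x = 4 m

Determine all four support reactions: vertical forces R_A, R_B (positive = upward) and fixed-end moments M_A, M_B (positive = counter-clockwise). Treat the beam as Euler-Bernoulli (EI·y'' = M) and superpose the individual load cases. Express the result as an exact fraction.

R_A = 2265/64 kN, M_A = 725/16 kN·m, R_B = 2343/64 kN, M_B = -771/16 kN·m

Load 1 — uniform load w=9 kN/m over full span:
  R_A = wL/2 = 9·8/2 = 36 kN
  M_A = wL²/12 = 9·8²/12 = 48 kN·m
  R_B = wL/2 = 9·8/2 = 36 kN
  M_B = -wL²/12 = -9·8²/12 = -48 kN·m
Load 2 — applied couple M₀=5 kN·m at a=2 m (b=L-a=6):
  R_A = 6M₀ab/L³ = 6·5·2·6/8³ = 45/64 kN
  M_A = M₀b(2a-b)/L² = 5·6·(2·2-6)/8² = -15/16 kN·m
  R_B = -6M₀ab/L³ = -6·5·2·6/8³ = -45/64 kN
  M_B = M₀a(2b-a)/L² = 5·2·(2·6-2)/8² = 25/16 kN·m
Load 3 — applied couple M₀=-7 kN·m at a=4 m (b=L-a=4):
  R_A = 6M₀ab/L³ = 6·(-7)·4·4/8³ = -21/16 kN
  M_A = M₀b(2a-b)/L² = (-7)·4·(2·4-4)/8² = -7/4 kN·m
  R_B = -6M₀ab/L³ = -6·(-7)·4·4/8³ = 21/16 kN
  M_B = M₀a(2b-a)/L² = (-7)·4·(2·4-4)/8² = -7/4 kN·m
Superposition: R_A = 2265/64 kN, M_A = 725/16 kN·m, R_B = 2343/64 kN, M_B = -771/16 kN·m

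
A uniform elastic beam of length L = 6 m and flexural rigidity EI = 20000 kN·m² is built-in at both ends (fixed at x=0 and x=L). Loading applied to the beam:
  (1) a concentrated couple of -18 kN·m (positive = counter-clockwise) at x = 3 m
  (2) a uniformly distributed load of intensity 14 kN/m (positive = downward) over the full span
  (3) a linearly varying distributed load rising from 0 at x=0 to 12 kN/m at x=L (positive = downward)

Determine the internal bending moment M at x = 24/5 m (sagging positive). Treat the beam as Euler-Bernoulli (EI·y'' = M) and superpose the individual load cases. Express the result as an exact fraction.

Load 1 — applied couple M₀=-18 kN·m at a=3 m (b=L-a=3):
  M_1 = R_Ax - M_A - M₀  [x>a] with R_A=-9/2, M_A=-9/2 = (-9/2)·(24/5) - (-9/2) - (-18) = 9/10 kN·m
Load 2 — uniform load w=14 kN/m over full span:
  M_2 = wLx/2 - wL²/12 - wx²/2 = 14·6·(24/5)/2 - 14·6²/12 - 14·(24/5)²/2 = -42/25 kN·m
Load 3 — triangular load w₀=12 kN/m (0→w₀ over full span):
  M_3 = 3w₀Lx/20 - w₀L²/30 - w₀x³/(6L) = 3·12·6·(24/5)/20 - 12·6²/30 - 12·(24/5)³/(6·6) = 72/125 kN·m
Superposition: M = Σ M_i = -51/250 kN·m ≈ -0.204000 kN·m

M(24/5) = -51/250 kN·m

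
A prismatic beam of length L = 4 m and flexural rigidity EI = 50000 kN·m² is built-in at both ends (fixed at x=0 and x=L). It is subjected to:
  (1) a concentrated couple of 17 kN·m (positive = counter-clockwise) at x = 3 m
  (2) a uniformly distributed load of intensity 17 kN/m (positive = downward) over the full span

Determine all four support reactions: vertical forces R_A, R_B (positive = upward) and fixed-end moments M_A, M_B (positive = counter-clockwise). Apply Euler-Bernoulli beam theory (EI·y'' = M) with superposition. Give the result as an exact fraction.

Load 1 — applied couple M₀=17 kN·m at a=3 m (b=L-a=1):
  R_A = 6M₀ab/L³ = 6·17·3·1/4³ = 153/32 kN
  M_A = M₀b(2a-b)/L² = 17·1·(2·3-1)/4² = 85/16 kN·m
  R_B = -6M₀ab/L³ = -6·17·3·1/4³ = -153/32 kN
  M_B = M₀a(2b-a)/L² = 17·3·(2·1-3)/4² = -51/16 kN·m
Load 2 — uniform load w=17 kN/m over full span:
  R_A = wL/2 = 17·4/2 = 34 kN
  M_A = wL²/12 = 17·4²/12 = 68/3 kN·m
  R_B = wL/2 = 17·4/2 = 34 kN
  M_B = -wL²/12 = -17·4²/12 = -68/3 kN·m
Superposition: R_A = 1241/32 kN, M_A = 1343/48 kN·m, R_B = 935/32 kN, M_B = -1241/48 kN·m

R_A = 1241/32 kN, M_A = 1343/48 kN·m, R_B = 935/32 kN, M_B = -1241/48 kN·m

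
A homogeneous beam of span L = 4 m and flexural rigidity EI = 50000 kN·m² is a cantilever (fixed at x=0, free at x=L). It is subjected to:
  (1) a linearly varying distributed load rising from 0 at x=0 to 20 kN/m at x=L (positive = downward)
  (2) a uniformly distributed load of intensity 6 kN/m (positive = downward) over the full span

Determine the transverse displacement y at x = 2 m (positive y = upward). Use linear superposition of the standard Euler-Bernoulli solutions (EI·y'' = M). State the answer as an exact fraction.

Load 1 — triangular load w₀=20 kN/m (0→w₀ over full span):
  y_1 = (w₀Lx³/12-w₀L²x²/6-w₀x⁵/(120L))/EI = (20·4·2³/12-20·4²·2²/6-20·2⁵/(120·4))/50000 = -121/37500 m
Load 2 — uniform load w=6 kN/m over full span:
  y_2 = -wx²(x²-4Lx+6L²)/(24EI) = -6·2²·(2²-4·4·2+6·4²)/(24·50000) = -17/12500 m
Superposition: y = Σ y_i = -43/9375 m ≈ -0.004587 m

y(2) = -43/9375 m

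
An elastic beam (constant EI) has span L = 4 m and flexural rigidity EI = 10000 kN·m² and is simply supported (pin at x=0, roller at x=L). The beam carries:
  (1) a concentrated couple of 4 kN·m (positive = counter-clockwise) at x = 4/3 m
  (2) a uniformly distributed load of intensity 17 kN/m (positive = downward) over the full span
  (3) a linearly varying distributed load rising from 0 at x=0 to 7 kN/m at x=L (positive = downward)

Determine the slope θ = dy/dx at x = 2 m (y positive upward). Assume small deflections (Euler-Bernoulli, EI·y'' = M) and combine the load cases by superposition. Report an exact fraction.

Load 1 — applied couple M₀=4 kN·m at a=4/3 m (b=L-a=8/3):
  θ_1 = (M₀x²/(2L)-M₀(x-a)+C₁)/EI  [x>a] with C₁=M₀(3b²-L²)/(6L)=8/9 = (4·2²/(2·4)-4·(2-(4/3))+(8/9))/10000 = 1/45000 rad
Load 2 — uniform load w=17 kN/m over full span:
  θ_2 = -w(L³-6Lx²+4x³)/(24EI) = -17·(4³-6·4·2²+4·2³)/(24·10000) = 0 rad
Load 3 — triangular load w₀=7 kN/m (0→w₀ over full span):
  θ_3 = -w₀(7L⁴-30L²x²+15x⁴)/(360LEI) = -7·(7·4⁴-30·4²·2²+15·2⁴)/(360·4·10000) = -49/900000 rad
Superposition: θ = Σ θ_i = -29/900000 rad ≈ -0.000032 rad

θ(2) = -29/900000 rad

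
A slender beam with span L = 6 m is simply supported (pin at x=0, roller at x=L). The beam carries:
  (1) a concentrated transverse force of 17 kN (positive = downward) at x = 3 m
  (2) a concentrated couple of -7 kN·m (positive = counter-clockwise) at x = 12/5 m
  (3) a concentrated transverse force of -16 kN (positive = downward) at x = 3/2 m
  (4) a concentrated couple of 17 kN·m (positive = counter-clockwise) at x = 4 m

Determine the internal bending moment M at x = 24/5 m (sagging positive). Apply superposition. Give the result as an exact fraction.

Load 1 — point force P=17 kN at a=3 m (b=L-a=3):
  M_1 = Pa(L-x)/L  [x>a] = 17·3·(6-(24/5))/6 = 51/5 kN·m
Load 2 — applied couple M₀=-7 kN·m at a=12/5 m (b=L-a=18/5):
  M_2 = M₀x/L - M₀  [x>a] = (-7)·(24/5)/6 - (-7) = 7/5 kN·m
Load 3 — point force P=-16 kN at a=3/2 m (b=L-a=9/2):
  M_3 = Pa(L-x)/L  [x>a] = (-16)·(3/2)·(6-(24/5))/6 = -24/5 kN·m
Load 4 — applied couple M₀=17 kN·m at a=4 m (b=L-a=2):
  M_4 = M₀x/L - M₀  [x>a] = 17·(24/5)/6 - 17 = -17/5 kN·m
Superposition: M = Σ M_i = 17/5 kN·m ≈ 3.400000 kN·m

M(24/5) = 17/5 kN·m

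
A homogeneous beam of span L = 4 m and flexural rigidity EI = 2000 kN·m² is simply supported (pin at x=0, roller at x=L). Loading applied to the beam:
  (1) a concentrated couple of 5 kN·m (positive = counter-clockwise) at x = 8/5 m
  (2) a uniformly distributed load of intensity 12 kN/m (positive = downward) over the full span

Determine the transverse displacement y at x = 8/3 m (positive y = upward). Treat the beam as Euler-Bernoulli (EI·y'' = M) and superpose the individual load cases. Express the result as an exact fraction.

y(8/3) = -278/16875 m

Load 1 — applied couple M₀=5 kN·m at a=8/5 m (b=L-a=12/5):
  y_1 = (M₀x³/(6L)-M₀(x-a)²/2+C₁x)/EI  [x>a] with C₁=M₀(3b²-L²)/(6L)=4/15 = (5·(8/3)³/(6·4)-5·((8/3)-(8/5))²/2+(4/15)·(8/3))/2000 = 46/50625 m
Load 2 — uniform load w=12 kN/m over full span:
  y_2 = -wx(L³-2Lx²+x³)/(24EI) = -12·(8/3)·(4³-2·4·(8/3)²+(8/3)³)/(24·2000) = -176/10125 m
Superposition: y = Σ y_i = -278/16875 m ≈ -0.016474 m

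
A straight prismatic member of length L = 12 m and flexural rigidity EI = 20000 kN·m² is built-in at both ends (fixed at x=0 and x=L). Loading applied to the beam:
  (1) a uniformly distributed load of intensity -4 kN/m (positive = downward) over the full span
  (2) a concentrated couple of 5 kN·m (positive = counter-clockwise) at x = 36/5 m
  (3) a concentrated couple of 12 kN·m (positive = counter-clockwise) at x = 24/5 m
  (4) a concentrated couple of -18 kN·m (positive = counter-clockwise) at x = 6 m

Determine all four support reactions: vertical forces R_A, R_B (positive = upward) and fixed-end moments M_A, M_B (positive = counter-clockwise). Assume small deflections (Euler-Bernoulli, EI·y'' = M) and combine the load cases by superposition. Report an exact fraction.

R_A = -2421/100 kN, M_A = -2473/50 kN·m, R_B = -2379/100 kN, M_B = 2397/50 kN·m

Load 1 — uniform load w=-4 kN/m over full span:
  R_A = wL/2 = (-4)·12/2 = -24 kN
  M_A = wL²/12 = (-4)·12²/12 = -48 kN·m
  R_B = wL/2 = (-4)·12/2 = -24 kN
  M_B = -wL²/12 = -(-4)·12²/12 = 48 kN·m
Load 2 — applied couple M₀=5 kN·m at a=36/5 m (b=L-a=24/5):
  R_A = 6M₀ab/L³ = 6·5·(36/5)·(24/5)/12³ = 3/5 kN
  M_A = M₀b(2a-b)/L² = 5·(24/5)·(2·(36/5)-(24/5))/12² = 8/5 kN·m
  R_B = -6M₀ab/L³ = -6·5·(36/5)·(24/5)/12³ = -3/5 kN
  M_B = M₀a(2b-a)/L² = 5·(36/5)·(2·(24/5)-(36/5))/12² = 3/5 kN·m
Load 3 — applied couple M₀=12 kN·m at a=24/5 m (b=L-a=36/5):
  R_A = 6M₀ab/L³ = 6·12·(24/5)·(36/5)/12³ = 36/25 kN
  M_A = M₀b(2a-b)/L² = 12·(36/5)·(2·(24/5)-(36/5))/12² = 36/25 kN·m
  R_B = -6M₀ab/L³ = -6·12·(24/5)·(36/5)/12³ = -36/25 kN
  M_B = M₀a(2b-a)/L² = 12·(24/5)·(2·(36/5)-(24/5))/12² = 96/25 kN·m
Load 4 — applied couple M₀=-18 kN·m at a=6 m (b=L-a=6):
  R_A = 6M₀ab/L³ = 6·(-18)·6·6/12³ = -9/4 kN
  M_A = M₀b(2a-b)/L² = (-18)·6·(2·6-6)/12² = -9/2 kN·m
  R_B = -6M₀ab/L³ = -6·(-18)·6·6/12³ = 9/4 kN
  M_B = M₀a(2b-a)/L² = (-18)·6·(2·6-6)/12² = -9/2 kN·m
Superposition: R_A = -2421/100 kN, M_A = -2473/50 kN·m, R_B = -2379/100 kN, M_B = 2397/50 kN·m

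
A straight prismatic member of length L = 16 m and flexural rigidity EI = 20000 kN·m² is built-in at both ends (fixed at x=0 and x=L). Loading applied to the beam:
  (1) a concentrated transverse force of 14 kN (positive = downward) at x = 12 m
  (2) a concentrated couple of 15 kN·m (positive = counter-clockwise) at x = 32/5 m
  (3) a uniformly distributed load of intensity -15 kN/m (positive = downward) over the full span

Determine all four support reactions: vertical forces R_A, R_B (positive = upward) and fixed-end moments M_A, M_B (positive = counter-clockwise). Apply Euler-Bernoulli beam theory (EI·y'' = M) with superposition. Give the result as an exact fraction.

Load 1 — point force P=14 kN at a=12 m (b=L-a=4):
  R_A = Pb²(3a+b)/L³ = 14·4²·(3·12+4)/16³ = 35/16 kN
  M_A = Pab²/L² = 14·12·4²/16² = 21/2 kN·m
  R_B = Pa²(a+3b)/L³ = 14·12²·(12+3·4)/16³ = 189/16 kN
  M_B = -Pa²b/L² = -14·12²·4/16² = -63/2 kN·m
Load 2 — applied couple M₀=15 kN·m at a=32/5 m (b=L-a=48/5):
  R_A = 6M₀ab/L³ = 6·15·(32/5)·(48/5)/16³ = 27/20 kN
  M_A = M₀b(2a-b)/L² = 15·(48/5)·(2·(32/5)-(48/5))/16² = 9/5 kN·m
  R_B = -6M₀ab/L³ = -6·15·(32/5)·(48/5)/16³ = -27/20 kN
  M_B = M₀a(2b-a)/L² = 15·(32/5)·(2·(48/5)-(32/5))/16² = 24/5 kN·m
Load 3 — uniform load w=-15 kN/m over full span:
  R_A = wL/2 = (-15)·16/2 = -120 kN
  M_A = wL²/12 = (-15)·16²/12 = -320 kN·m
  R_B = wL/2 = (-15)·16/2 = -120 kN
  M_B = -wL²/12 = -(-15)·16²/12 = 320 kN·m
Superposition: R_A = -9317/80 kN, M_A = -3077/10 kN·m, R_B = -8763/80 kN, M_B = 2933/10 kN·m

R_A = -9317/80 kN, M_A = -3077/10 kN·m, R_B = -8763/80 kN, M_B = 2933/10 kN·m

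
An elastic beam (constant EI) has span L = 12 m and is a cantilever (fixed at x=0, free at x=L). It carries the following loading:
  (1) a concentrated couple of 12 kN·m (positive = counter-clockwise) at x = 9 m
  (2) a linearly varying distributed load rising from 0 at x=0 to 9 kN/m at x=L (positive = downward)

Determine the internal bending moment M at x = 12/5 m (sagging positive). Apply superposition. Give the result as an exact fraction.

Load 1 — applied couple M₀=12 kN·m at a=9 m (b=L-a=3):
  M_1 = M₀  [x≤a] = 12 = 12 kN·m
Load 2 — triangular load w₀=9 kN/m (0→w₀ over full span):
  M_2 = w₀Lx/2 - w₀L²/3 - w₀x³/(6L) = 9·12·(12/5)/2 - 9·12²/3 - 9·(12/5)³/(6·12) = -38016/125 kN·m
Superposition: M = Σ M_i = -36516/125 kN·m ≈ -292.128000 kN·m

M(12/5) = -36516/125 kN·m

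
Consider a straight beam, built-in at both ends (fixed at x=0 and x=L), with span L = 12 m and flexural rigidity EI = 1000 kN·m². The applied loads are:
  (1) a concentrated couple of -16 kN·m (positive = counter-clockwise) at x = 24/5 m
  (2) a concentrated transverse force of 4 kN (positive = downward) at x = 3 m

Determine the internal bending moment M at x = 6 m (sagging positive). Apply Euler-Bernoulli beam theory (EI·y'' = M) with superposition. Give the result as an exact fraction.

Load 1 — applied couple M₀=-16 kN·m at a=24/5 m (b=L-a=36/5):
  M_1 = R_Ax - M_A - M₀  [x>a] with R_A=-48/25, M_A=-48/25 = (-48/25)·6 - (-48/25) - (-16) = 32/5 kN·m
Load 2 — point force P=4 kN at a=3 m (b=L-a=9):
  M_2 = Pa²(a+3b)(L-x)/L³ - Pa²b/L²  [x>a] = 4·3²·(3+3·9)·(12-6)/12³ - 4·3²·9/12² = 3/2 kN·m
Superposition: M = Σ M_i = 79/10 kN·m ≈ 7.900000 kN·m

M(6) = 79/10 kN·m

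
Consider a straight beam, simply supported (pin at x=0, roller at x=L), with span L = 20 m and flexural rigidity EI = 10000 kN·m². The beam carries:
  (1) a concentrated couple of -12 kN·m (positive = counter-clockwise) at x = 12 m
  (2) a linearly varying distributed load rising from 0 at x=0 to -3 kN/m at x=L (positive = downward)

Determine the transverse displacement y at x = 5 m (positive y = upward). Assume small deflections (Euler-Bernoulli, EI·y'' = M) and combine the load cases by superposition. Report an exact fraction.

y(5) = 71053/320000 m

Load 1 — applied couple M₀=-12 kN·m at a=12 m (b=L-a=8):
  y_1 = (M₀x³/(6L)+C₁x)/EI  [x≤a] with C₁=M₀(3b²-L²)/(6L)=104/5 = ((-12)·5³/(6·20)+(104/5)·5)/10000 = 183/20000 m
Load 2 — triangular load w₀=-3 kN/m (0→w₀ over full span):
  y_2 = -w₀x(7L⁴-10L²x²+3x⁴)/(360LEI) = -(-3)·5·(7·20⁴-10·20²·5²+3·5⁴)/(360·20·10000) = 109/512 m
Superposition: y = Σ y_i = 71053/320000 m ≈ 0.222041 m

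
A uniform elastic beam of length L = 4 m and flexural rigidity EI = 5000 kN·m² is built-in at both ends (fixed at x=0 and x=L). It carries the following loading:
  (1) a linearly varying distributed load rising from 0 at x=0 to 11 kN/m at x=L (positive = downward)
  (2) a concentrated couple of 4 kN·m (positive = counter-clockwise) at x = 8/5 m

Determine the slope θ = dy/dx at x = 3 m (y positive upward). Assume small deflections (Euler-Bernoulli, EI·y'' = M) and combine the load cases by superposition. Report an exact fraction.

Load 1 — triangular load w₀=11 kN/m (0→w₀ over full span):
  θ_1 = -w₀(2x(L-x)(L-2x)(x+2L)+x²(L-x)²)/(120LEI) = -11·(2·3·(4-3)·(4-2·3)·(3+2·4)+3²·(4-3)²)/(120·4·5000) = 451/800000 rad
Load 2 — applied couple M₀=4 kN·m at a=8/5 m (b=L-a=12/5):
  θ_2 = (R_Ax²/2 - M_Ax - M₀(x-a))/EI  [x>a] with R_A=36/25, M_A=12/25 = ((36/25)·3²/2 - (12/25)·3 - 4·(3-(8/5)))/5000 = -7/62500 rad
Superposition: θ = Σ θ_i = 1807/4000000 rad ≈ 0.000452 rad

θ(3) = 1807/4000000 rad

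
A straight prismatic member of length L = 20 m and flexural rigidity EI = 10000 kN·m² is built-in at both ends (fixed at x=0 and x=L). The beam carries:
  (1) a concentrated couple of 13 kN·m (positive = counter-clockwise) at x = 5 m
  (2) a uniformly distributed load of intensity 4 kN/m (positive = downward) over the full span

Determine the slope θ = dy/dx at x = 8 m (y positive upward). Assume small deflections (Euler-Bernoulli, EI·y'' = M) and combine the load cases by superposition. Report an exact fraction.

θ(8) = -1241/100000 rad

Load 1 — applied couple M₀=13 kN·m at a=5 m (b=L-a=15):
  θ_1 = (R_Ax²/2 - M_Ax - M₀(x-a))/EI  [x>a] with R_A=117/160, M_A=-39/16 = ((117/160)·8²/2 - (-39/16)·8 - 13·(8-5))/10000 = 39/100000 rad
Load 2 — uniform load w=4 kN/m over full span:
  θ_2 = -wx(L-x)(L-2x)/(12EI) = -4·8·(20-8)·(20-2·8)/(12·10000) = -8/625 rad
Superposition: θ = Σ θ_i = -1241/100000 rad ≈ -0.012410 rad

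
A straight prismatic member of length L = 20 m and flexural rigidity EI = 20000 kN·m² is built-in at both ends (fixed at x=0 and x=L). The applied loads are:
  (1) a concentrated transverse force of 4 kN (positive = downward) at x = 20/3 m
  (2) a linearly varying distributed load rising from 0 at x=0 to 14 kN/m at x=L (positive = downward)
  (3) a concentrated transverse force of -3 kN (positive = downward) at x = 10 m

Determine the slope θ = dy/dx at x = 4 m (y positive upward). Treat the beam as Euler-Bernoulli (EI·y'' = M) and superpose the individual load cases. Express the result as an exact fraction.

θ(4) = -28609/1350000 rad

Load 1 — point force P=4 kN at a=20/3 m (b=L-a=40/3):
  θ_1 = -Pb²x(2aL-(3a+b)x)/(2L³EI)  [x≤a] = -4·(40/3)²·4·(2·(20/3)·20-(3·(20/3)+(40/3))·4)/(2·20³·20000) = -4/3375 rad
Load 2 — triangular load w₀=14 kN/m (0→w₀ over full span):
  θ_2 = -w₀(2x(L-x)(L-2x)(x+2L)+x²(L-x)²)/(120LEI) = -14·(2·4·(20-4)·(20-2·4)·(4+2·20)+4²·(20-4)²)/(120·20·20000) = -196/9375 rad
Load 3 — point force P=-3 kN at a=10 m (b=L-a=10):
  θ_3 = -Pb²x(2aL-(3a+b)x)/(2L³EI)  [x≤a] = -(-3)·10²·4·(2·10·20-(3·10+10)·4)/(2·20³·20000) = 9/10000 rad
Superposition: θ = Σ θ_i = -28609/1350000 rad ≈ -0.021192 rad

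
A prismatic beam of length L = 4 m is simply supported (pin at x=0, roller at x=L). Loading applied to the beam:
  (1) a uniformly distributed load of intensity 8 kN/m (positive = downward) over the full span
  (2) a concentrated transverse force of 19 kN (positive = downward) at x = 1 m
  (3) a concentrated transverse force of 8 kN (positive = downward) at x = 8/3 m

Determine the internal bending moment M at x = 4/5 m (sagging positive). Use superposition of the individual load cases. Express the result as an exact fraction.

M(4/5) = 1783/75 kN·m

Load 1 — uniform load w=8 kN/m over full span:
  M_1 = wx(L-x)/2 = 8·(4/5)·(4-(4/5))/2 = 256/25 kN·m
Load 2 — point force P=19 kN at a=1 m (b=L-a=3):
  M_2 = Pbx/L  [x≤a] = 19·3·(4/5)/4 = 57/5 kN·m
Load 3 — point force P=8 kN at a=8/3 m (b=L-a=4/3):
  M_3 = Pbx/L  [x≤a] = 8·(4/3)·(4/5)/4 = 32/15 kN·m
Superposition: M = Σ M_i = 1783/75 kN·m ≈ 23.773333 kN·m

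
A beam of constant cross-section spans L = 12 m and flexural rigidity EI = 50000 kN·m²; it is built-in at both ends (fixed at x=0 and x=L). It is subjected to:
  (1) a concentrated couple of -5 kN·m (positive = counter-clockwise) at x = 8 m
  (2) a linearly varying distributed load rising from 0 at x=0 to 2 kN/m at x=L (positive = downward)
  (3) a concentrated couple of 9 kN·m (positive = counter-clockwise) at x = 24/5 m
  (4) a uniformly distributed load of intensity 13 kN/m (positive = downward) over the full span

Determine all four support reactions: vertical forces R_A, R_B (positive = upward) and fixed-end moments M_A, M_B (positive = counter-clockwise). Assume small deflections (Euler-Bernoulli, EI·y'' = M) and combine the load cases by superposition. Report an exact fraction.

R_A = 18478/225 kN, M_A = 12376/75 kN·m, R_B = 19322/225 kN, M_B = -4188/25 kN·m

Load 1 — applied couple M₀=-5 kN·m at a=8 m (b=L-a=4):
  R_A = 6M₀ab/L³ = 6·(-5)·8·4/12³ = -5/9 kN
  M_A = M₀b(2a-b)/L² = (-5)·4·(2·8-4)/12² = -5/3 kN·m
  R_B = -6M₀ab/L³ = -6·(-5)·8·4/12³ = 5/9 kN
  M_B = M₀a(2b-a)/L² = (-5)·8·(2·4-8)/12² = 0 kN·m
Load 2 — triangular load w₀=2 kN/m (0→w₀ over full span):
  R_A = 3w₀L/20 = 3·2·12/20 = 18/5 kN
  M_A = w₀L²/30 = 2·12²/30 = 48/5 kN·m
  R_B = 7w₀L/20 = 7·2·12/20 = 42/5 kN
  M_B = -w₀L²/20 = -2·12²/20 = -72/5 kN·m
Load 3 — applied couple M₀=9 kN·m at a=24/5 m (b=L-a=36/5):
  R_A = 6M₀ab/L³ = 6·9·(24/5)·(36/5)/12³ = 27/25 kN
  M_A = M₀b(2a-b)/L² = 9·(36/5)·(2·(24/5)-(36/5))/12² = 27/25 kN·m
  R_B = -6M₀ab/L³ = -6·9·(24/5)·(36/5)/12³ = -27/25 kN
  M_B = M₀a(2b-a)/L² = 9·(24/5)·(2·(36/5)-(24/5))/12² = 72/25 kN·m
Load 4 — uniform load w=13 kN/m over full span:
  R_A = wL/2 = 13·12/2 = 78 kN
  M_A = wL²/12 = 13·12²/12 = 156 kN·m
  R_B = wL/2 = 13·12/2 = 78 kN
  M_B = -wL²/12 = -13·12²/12 = -156 kN·m
Superposition: R_A = 18478/225 kN, M_A = 12376/75 kN·m, R_B = 19322/225 kN, M_B = -4188/25 kN·m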